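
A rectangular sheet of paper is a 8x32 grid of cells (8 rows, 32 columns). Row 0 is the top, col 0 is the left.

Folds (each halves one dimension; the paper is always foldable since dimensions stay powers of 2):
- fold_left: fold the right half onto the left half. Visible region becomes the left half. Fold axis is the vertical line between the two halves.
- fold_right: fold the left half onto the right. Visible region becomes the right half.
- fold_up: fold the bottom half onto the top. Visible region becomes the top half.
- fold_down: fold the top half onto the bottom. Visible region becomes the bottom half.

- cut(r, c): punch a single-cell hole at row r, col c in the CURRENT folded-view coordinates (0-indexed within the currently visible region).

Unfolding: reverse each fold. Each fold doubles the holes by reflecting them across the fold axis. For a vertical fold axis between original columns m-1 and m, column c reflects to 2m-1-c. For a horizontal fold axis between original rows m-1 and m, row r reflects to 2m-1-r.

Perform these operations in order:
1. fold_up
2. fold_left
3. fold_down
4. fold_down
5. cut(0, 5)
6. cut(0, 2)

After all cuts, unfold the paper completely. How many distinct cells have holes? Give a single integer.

Op 1 fold_up: fold axis h@4; visible region now rows[0,4) x cols[0,32) = 4x32
Op 2 fold_left: fold axis v@16; visible region now rows[0,4) x cols[0,16) = 4x16
Op 3 fold_down: fold axis h@2; visible region now rows[2,4) x cols[0,16) = 2x16
Op 4 fold_down: fold axis h@3; visible region now rows[3,4) x cols[0,16) = 1x16
Op 5 cut(0, 5): punch at orig (3,5); cuts so far [(3, 5)]; region rows[3,4) x cols[0,16) = 1x16
Op 6 cut(0, 2): punch at orig (3,2); cuts so far [(3, 2), (3, 5)]; region rows[3,4) x cols[0,16) = 1x16
Unfold 1 (reflect across h@3): 4 holes -> [(2, 2), (2, 5), (3, 2), (3, 5)]
Unfold 2 (reflect across h@2): 8 holes -> [(0, 2), (0, 5), (1, 2), (1, 5), (2, 2), (2, 5), (3, 2), (3, 5)]
Unfold 3 (reflect across v@16): 16 holes -> [(0, 2), (0, 5), (0, 26), (0, 29), (1, 2), (1, 5), (1, 26), (1, 29), (2, 2), (2, 5), (2, 26), (2, 29), (3, 2), (3, 5), (3, 26), (3, 29)]
Unfold 4 (reflect across h@4): 32 holes -> [(0, 2), (0, 5), (0, 26), (0, 29), (1, 2), (1, 5), (1, 26), (1, 29), (2, 2), (2, 5), (2, 26), (2, 29), (3, 2), (3, 5), (3, 26), (3, 29), (4, 2), (4, 5), (4, 26), (4, 29), (5, 2), (5, 5), (5, 26), (5, 29), (6, 2), (6, 5), (6, 26), (6, 29), (7, 2), (7, 5), (7, 26), (7, 29)]

Answer: 32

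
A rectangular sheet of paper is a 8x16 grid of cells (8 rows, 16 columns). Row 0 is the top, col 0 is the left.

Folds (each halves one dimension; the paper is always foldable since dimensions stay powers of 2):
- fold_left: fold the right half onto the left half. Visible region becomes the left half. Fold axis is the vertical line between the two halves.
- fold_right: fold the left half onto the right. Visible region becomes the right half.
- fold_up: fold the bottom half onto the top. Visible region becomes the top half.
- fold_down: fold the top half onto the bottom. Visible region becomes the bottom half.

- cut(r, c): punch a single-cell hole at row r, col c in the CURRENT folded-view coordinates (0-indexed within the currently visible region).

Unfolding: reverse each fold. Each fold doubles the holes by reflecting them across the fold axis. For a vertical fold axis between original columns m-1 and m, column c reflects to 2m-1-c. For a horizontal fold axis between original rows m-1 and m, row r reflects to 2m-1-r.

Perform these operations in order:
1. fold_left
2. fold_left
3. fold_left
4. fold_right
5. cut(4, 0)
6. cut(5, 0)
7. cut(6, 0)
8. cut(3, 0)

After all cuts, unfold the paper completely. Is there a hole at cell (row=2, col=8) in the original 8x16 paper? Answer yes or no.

Answer: no

Derivation:
Op 1 fold_left: fold axis v@8; visible region now rows[0,8) x cols[0,8) = 8x8
Op 2 fold_left: fold axis v@4; visible region now rows[0,8) x cols[0,4) = 8x4
Op 3 fold_left: fold axis v@2; visible region now rows[0,8) x cols[0,2) = 8x2
Op 4 fold_right: fold axis v@1; visible region now rows[0,8) x cols[1,2) = 8x1
Op 5 cut(4, 0): punch at orig (4,1); cuts so far [(4, 1)]; region rows[0,8) x cols[1,2) = 8x1
Op 6 cut(5, 0): punch at orig (5,1); cuts so far [(4, 1), (5, 1)]; region rows[0,8) x cols[1,2) = 8x1
Op 7 cut(6, 0): punch at orig (6,1); cuts so far [(4, 1), (5, 1), (6, 1)]; region rows[0,8) x cols[1,2) = 8x1
Op 8 cut(3, 0): punch at orig (3,1); cuts so far [(3, 1), (4, 1), (5, 1), (6, 1)]; region rows[0,8) x cols[1,2) = 8x1
Unfold 1 (reflect across v@1): 8 holes -> [(3, 0), (3, 1), (4, 0), (4, 1), (5, 0), (5, 1), (6, 0), (6, 1)]
Unfold 2 (reflect across v@2): 16 holes -> [(3, 0), (3, 1), (3, 2), (3, 3), (4, 0), (4, 1), (4, 2), (4, 3), (5, 0), (5, 1), (5, 2), (5, 3), (6, 0), (6, 1), (6, 2), (6, 3)]
Unfold 3 (reflect across v@4): 32 holes -> [(3, 0), (3, 1), (3, 2), (3, 3), (3, 4), (3, 5), (3, 6), (3, 7), (4, 0), (4, 1), (4, 2), (4, 3), (4, 4), (4, 5), (4, 6), (4, 7), (5, 0), (5, 1), (5, 2), (5, 3), (5, 4), (5, 5), (5, 6), (5, 7), (6, 0), (6, 1), (6, 2), (6, 3), (6, 4), (6, 5), (6, 6), (6, 7)]
Unfold 4 (reflect across v@8): 64 holes -> [(3, 0), (3, 1), (3, 2), (3, 3), (3, 4), (3, 5), (3, 6), (3, 7), (3, 8), (3, 9), (3, 10), (3, 11), (3, 12), (3, 13), (3, 14), (3, 15), (4, 0), (4, 1), (4, 2), (4, 3), (4, 4), (4, 5), (4, 6), (4, 7), (4, 8), (4, 9), (4, 10), (4, 11), (4, 12), (4, 13), (4, 14), (4, 15), (5, 0), (5, 1), (5, 2), (5, 3), (5, 4), (5, 5), (5, 6), (5, 7), (5, 8), (5, 9), (5, 10), (5, 11), (5, 12), (5, 13), (5, 14), (5, 15), (6, 0), (6, 1), (6, 2), (6, 3), (6, 4), (6, 5), (6, 6), (6, 7), (6, 8), (6, 9), (6, 10), (6, 11), (6, 12), (6, 13), (6, 14), (6, 15)]
Holes: [(3, 0), (3, 1), (3, 2), (3, 3), (3, 4), (3, 5), (3, 6), (3, 7), (3, 8), (3, 9), (3, 10), (3, 11), (3, 12), (3, 13), (3, 14), (3, 15), (4, 0), (4, 1), (4, 2), (4, 3), (4, 4), (4, 5), (4, 6), (4, 7), (4, 8), (4, 9), (4, 10), (4, 11), (4, 12), (4, 13), (4, 14), (4, 15), (5, 0), (5, 1), (5, 2), (5, 3), (5, 4), (5, 5), (5, 6), (5, 7), (5, 8), (5, 9), (5, 10), (5, 11), (5, 12), (5, 13), (5, 14), (5, 15), (6, 0), (6, 1), (6, 2), (6, 3), (6, 4), (6, 5), (6, 6), (6, 7), (6, 8), (6, 9), (6, 10), (6, 11), (6, 12), (6, 13), (6, 14), (6, 15)]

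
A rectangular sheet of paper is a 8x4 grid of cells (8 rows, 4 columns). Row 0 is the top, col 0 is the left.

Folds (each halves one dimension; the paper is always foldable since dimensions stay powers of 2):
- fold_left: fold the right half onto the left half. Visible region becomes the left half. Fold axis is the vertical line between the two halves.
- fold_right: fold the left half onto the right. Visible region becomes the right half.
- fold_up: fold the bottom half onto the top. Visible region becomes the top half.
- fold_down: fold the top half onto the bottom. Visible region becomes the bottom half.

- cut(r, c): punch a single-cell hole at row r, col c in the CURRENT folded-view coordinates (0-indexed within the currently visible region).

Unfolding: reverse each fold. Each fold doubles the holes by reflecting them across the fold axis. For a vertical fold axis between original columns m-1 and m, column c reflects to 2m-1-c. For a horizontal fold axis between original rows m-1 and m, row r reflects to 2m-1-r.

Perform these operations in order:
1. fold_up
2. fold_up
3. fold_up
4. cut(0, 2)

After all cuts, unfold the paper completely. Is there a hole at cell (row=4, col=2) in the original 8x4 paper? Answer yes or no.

Op 1 fold_up: fold axis h@4; visible region now rows[0,4) x cols[0,4) = 4x4
Op 2 fold_up: fold axis h@2; visible region now rows[0,2) x cols[0,4) = 2x4
Op 3 fold_up: fold axis h@1; visible region now rows[0,1) x cols[0,4) = 1x4
Op 4 cut(0, 2): punch at orig (0,2); cuts so far [(0, 2)]; region rows[0,1) x cols[0,4) = 1x4
Unfold 1 (reflect across h@1): 2 holes -> [(0, 2), (1, 2)]
Unfold 2 (reflect across h@2): 4 holes -> [(0, 2), (1, 2), (2, 2), (3, 2)]
Unfold 3 (reflect across h@4): 8 holes -> [(0, 2), (1, 2), (2, 2), (3, 2), (4, 2), (5, 2), (6, 2), (7, 2)]
Holes: [(0, 2), (1, 2), (2, 2), (3, 2), (4, 2), (5, 2), (6, 2), (7, 2)]

Answer: yes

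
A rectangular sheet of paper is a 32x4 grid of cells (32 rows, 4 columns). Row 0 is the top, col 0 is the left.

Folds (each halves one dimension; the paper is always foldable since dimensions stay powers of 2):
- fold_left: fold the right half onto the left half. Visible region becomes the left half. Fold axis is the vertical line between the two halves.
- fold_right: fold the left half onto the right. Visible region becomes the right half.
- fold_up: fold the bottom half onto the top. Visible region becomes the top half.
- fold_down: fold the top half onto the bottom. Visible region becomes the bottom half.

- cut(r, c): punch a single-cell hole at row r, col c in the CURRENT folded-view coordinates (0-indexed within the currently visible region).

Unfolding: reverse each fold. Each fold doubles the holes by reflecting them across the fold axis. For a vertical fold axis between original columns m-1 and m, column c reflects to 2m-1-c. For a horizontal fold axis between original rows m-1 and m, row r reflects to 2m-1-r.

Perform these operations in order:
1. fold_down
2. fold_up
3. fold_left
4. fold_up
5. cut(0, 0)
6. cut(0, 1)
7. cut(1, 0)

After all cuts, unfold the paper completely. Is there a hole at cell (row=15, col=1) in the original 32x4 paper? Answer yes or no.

Op 1 fold_down: fold axis h@16; visible region now rows[16,32) x cols[0,4) = 16x4
Op 2 fold_up: fold axis h@24; visible region now rows[16,24) x cols[0,4) = 8x4
Op 3 fold_left: fold axis v@2; visible region now rows[16,24) x cols[0,2) = 8x2
Op 4 fold_up: fold axis h@20; visible region now rows[16,20) x cols[0,2) = 4x2
Op 5 cut(0, 0): punch at orig (16,0); cuts so far [(16, 0)]; region rows[16,20) x cols[0,2) = 4x2
Op 6 cut(0, 1): punch at orig (16,1); cuts so far [(16, 0), (16, 1)]; region rows[16,20) x cols[0,2) = 4x2
Op 7 cut(1, 0): punch at orig (17,0); cuts so far [(16, 0), (16, 1), (17, 0)]; region rows[16,20) x cols[0,2) = 4x2
Unfold 1 (reflect across h@20): 6 holes -> [(16, 0), (16, 1), (17, 0), (22, 0), (23, 0), (23, 1)]
Unfold 2 (reflect across v@2): 12 holes -> [(16, 0), (16, 1), (16, 2), (16, 3), (17, 0), (17, 3), (22, 0), (22, 3), (23, 0), (23, 1), (23, 2), (23, 3)]
Unfold 3 (reflect across h@24): 24 holes -> [(16, 0), (16, 1), (16, 2), (16, 3), (17, 0), (17, 3), (22, 0), (22, 3), (23, 0), (23, 1), (23, 2), (23, 3), (24, 0), (24, 1), (24, 2), (24, 3), (25, 0), (25, 3), (30, 0), (30, 3), (31, 0), (31, 1), (31, 2), (31, 3)]
Unfold 4 (reflect across h@16): 48 holes -> [(0, 0), (0, 1), (0, 2), (0, 3), (1, 0), (1, 3), (6, 0), (6, 3), (7, 0), (7, 1), (7, 2), (7, 3), (8, 0), (8, 1), (8, 2), (8, 3), (9, 0), (9, 3), (14, 0), (14, 3), (15, 0), (15, 1), (15, 2), (15, 3), (16, 0), (16, 1), (16, 2), (16, 3), (17, 0), (17, 3), (22, 0), (22, 3), (23, 0), (23, 1), (23, 2), (23, 3), (24, 0), (24, 1), (24, 2), (24, 3), (25, 0), (25, 3), (30, 0), (30, 3), (31, 0), (31, 1), (31, 2), (31, 3)]
Holes: [(0, 0), (0, 1), (0, 2), (0, 3), (1, 0), (1, 3), (6, 0), (6, 3), (7, 0), (7, 1), (7, 2), (7, 3), (8, 0), (8, 1), (8, 2), (8, 3), (9, 0), (9, 3), (14, 0), (14, 3), (15, 0), (15, 1), (15, 2), (15, 3), (16, 0), (16, 1), (16, 2), (16, 3), (17, 0), (17, 3), (22, 0), (22, 3), (23, 0), (23, 1), (23, 2), (23, 3), (24, 0), (24, 1), (24, 2), (24, 3), (25, 0), (25, 3), (30, 0), (30, 3), (31, 0), (31, 1), (31, 2), (31, 3)]

Answer: yes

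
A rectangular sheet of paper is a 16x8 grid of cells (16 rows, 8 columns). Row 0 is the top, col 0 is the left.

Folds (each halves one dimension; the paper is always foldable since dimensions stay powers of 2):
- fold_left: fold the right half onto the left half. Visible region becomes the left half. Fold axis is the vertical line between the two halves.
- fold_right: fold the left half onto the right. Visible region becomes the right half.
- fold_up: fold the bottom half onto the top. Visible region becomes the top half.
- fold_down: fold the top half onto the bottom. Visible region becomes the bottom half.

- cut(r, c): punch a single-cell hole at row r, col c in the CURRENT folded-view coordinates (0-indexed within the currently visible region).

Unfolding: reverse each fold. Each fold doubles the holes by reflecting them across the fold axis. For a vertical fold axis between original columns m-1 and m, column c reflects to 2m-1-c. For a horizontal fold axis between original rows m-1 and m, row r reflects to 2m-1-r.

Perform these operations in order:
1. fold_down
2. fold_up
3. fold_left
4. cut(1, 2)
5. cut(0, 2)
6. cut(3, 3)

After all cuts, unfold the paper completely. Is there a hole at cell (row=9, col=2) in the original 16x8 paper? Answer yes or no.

Answer: yes

Derivation:
Op 1 fold_down: fold axis h@8; visible region now rows[8,16) x cols[0,8) = 8x8
Op 2 fold_up: fold axis h@12; visible region now rows[8,12) x cols[0,8) = 4x8
Op 3 fold_left: fold axis v@4; visible region now rows[8,12) x cols[0,4) = 4x4
Op 4 cut(1, 2): punch at orig (9,2); cuts so far [(9, 2)]; region rows[8,12) x cols[0,4) = 4x4
Op 5 cut(0, 2): punch at orig (8,2); cuts so far [(8, 2), (9, 2)]; region rows[8,12) x cols[0,4) = 4x4
Op 6 cut(3, 3): punch at orig (11,3); cuts so far [(8, 2), (9, 2), (11, 3)]; region rows[8,12) x cols[0,4) = 4x4
Unfold 1 (reflect across v@4): 6 holes -> [(8, 2), (8, 5), (9, 2), (9, 5), (11, 3), (11, 4)]
Unfold 2 (reflect across h@12): 12 holes -> [(8, 2), (8, 5), (9, 2), (9, 5), (11, 3), (11, 4), (12, 3), (12, 4), (14, 2), (14, 5), (15, 2), (15, 5)]
Unfold 3 (reflect across h@8): 24 holes -> [(0, 2), (0, 5), (1, 2), (1, 5), (3, 3), (3, 4), (4, 3), (4, 4), (6, 2), (6, 5), (7, 2), (7, 5), (8, 2), (8, 5), (9, 2), (9, 5), (11, 3), (11, 4), (12, 3), (12, 4), (14, 2), (14, 5), (15, 2), (15, 5)]
Holes: [(0, 2), (0, 5), (1, 2), (1, 5), (3, 3), (3, 4), (4, 3), (4, 4), (6, 2), (6, 5), (7, 2), (7, 5), (8, 2), (8, 5), (9, 2), (9, 5), (11, 3), (11, 4), (12, 3), (12, 4), (14, 2), (14, 5), (15, 2), (15, 5)]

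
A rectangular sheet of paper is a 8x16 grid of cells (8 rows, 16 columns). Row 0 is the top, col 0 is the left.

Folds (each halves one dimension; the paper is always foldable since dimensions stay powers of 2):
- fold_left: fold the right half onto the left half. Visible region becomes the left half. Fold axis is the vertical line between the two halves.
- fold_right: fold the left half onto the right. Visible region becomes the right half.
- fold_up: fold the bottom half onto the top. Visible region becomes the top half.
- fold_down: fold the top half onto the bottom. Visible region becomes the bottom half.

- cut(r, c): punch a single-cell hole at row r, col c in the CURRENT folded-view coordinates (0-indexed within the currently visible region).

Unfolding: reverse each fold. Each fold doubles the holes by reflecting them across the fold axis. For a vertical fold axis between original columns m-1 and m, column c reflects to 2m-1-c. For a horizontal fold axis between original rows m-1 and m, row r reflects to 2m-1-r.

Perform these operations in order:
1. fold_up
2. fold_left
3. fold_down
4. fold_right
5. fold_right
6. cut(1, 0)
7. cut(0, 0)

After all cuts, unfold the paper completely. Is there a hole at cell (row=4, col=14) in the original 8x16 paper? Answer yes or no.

Op 1 fold_up: fold axis h@4; visible region now rows[0,4) x cols[0,16) = 4x16
Op 2 fold_left: fold axis v@8; visible region now rows[0,4) x cols[0,8) = 4x8
Op 3 fold_down: fold axis h@2; visible region now rows[2,4) x cols[0,8) = 2x8
Op 4 fold_right: fold axis v@4; visible region now rows[2,4) x cols[4,8) = 2x4
Op 5 fold_right: fold axis v@6; visible region now rows[2,4) x cols[6,8) = 2x2
Op 6 cut(1, 0): punch at orig (3,6); cuts so far [(3, 6)]; region rows[2,4) x cols[6,8) = 2x2
Op 7 cut(0, 0): punch at orig (2,6); cuts so far [(2, 6), (3, 6)]; region rows[2,4) x cols[6,8) = 2x2
Unfold 1 (reflect across v@6): 4 holes -> [(2, 5), (2, 6), (3, 5), (3, 6)]
Unfold 2 (reflect across v@4): 8 holes -> [(2, 1), (2, 2), (2, 5), (2, 6), (3, 1), (3, 2), (3, 5), (3, 6)]
Unfold 3 (reflect across h@2): 16 holes -> [(0, 1), (0, 2), (0, 5), (0, 6), (1, 1), (1, 2), (1, 5), (1, 6), (2, 1), (2, 2), (2, 5), (2, 6), (3, 1), (3, 2), (3, 5), (3, 6)]
Unfold 4 (reflect across v@8): 32 holes -> [(0, 1), (0, 2), (0, 5), (0, 6), (0, 9), (0, 10), (0, 13), (0, 14), (1, 1), (1, 2), (1, 5), (1, 6), (1, 9), (1, 10), (1, 13), (1, 14), (2, 1), (2, 2), (2, 5), (2, 6), (2, 9), (2, 10), (2, 13), (2, 14), (3, 1), (3, 2), (3, 5), (3, 6), (3, 9), (3, 10), (3, 13), (3, 14)]
Unfold 5 (reflect across h@4): 64 holes -> [(0, 1), (0, 2), (0, 5), (0, 6), (0, 9), (0, 10), (0, 13), (0, 14), (1, 1), (1, 2), (1, 5), (1, 6), (1, 9), (1, 10), (1, 13), (1, 14), (2, 1), (2, 2), (2, 5), (2, 6), (2, 9), (2, 10), (2, 13), (2, 14), (3, 1), (3, 2), (3, 5), (3, 6), (3, 9), (3, 10), (3, 13), (3, 14), (4, 1), (4, 2), (4, 5), (4, 6), (4, 9), (4, 10), (4, 13), (4, 14), (5, 1), (5, 2), (5, 5), (5, 6), (5, 9), (5, 10), (5, 13), (5, 14), (6, 1), (6, 2), (6, 5), (6, 6), (6, 9), (6, 10), (6, 13), (6, 14), (7, 1), (7, 2), (7, 5), (7, 6), (7, 9), (7, 10), (7, 13), (7, 14)]
Holes: [(0, 1), (0, 2), (0, 5), (0, 6), (0, 9), (0, 10), (0, 13), (0, 14), (1, 1), (1, 2), (1, 5), (1, 6), (1, 9), (1, 10), (1, 13), (1, 14), (2, 1), (2, 2), (2, 5), (2, 6), (2, 9), (2, 10), (2, 13), (2, 14), (3, 1), (3, 2), (3, 5), (3, 6), (3, 9), (3, 10), (3, 13), (3, 14), (4, 1), (4, 2), (4, 5), (4, 6), (4, 9), (4, 10), (4, 13), (4, 14), (5, 1), (5, 2), (5, 5), (5, 6), (5, 9), (5, 10), (5, 13), (5, 14), (6, 1), (6, 2), (6, 5), (6, 6), (6, 9), (6, 10), (6, 13), (6, 14), (7, 1), (7, 2), (7, 5), (7, 6), (7, 9), (7, 10), (7, 13), (7, 14)]

Answer: yes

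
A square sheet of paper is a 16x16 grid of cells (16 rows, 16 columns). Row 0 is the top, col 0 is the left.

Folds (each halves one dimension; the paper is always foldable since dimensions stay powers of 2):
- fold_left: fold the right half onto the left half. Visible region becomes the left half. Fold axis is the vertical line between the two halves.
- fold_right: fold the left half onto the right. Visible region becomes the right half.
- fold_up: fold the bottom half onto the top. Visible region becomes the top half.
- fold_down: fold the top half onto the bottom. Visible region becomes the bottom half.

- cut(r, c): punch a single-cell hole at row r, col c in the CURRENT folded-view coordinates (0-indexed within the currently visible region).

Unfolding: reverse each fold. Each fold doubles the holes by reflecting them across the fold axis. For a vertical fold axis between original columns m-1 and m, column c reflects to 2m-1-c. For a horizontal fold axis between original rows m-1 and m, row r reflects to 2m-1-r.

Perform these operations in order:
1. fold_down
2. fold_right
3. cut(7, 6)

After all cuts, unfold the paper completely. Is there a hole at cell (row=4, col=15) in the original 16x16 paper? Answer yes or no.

Op 1 fold_down: fold axis h@8; visible region now rows[8,16) x cols[0,16) = 8x16
Op 2 fold_right: fold axis v@8; visible region now rows[8,16) x cols[8,16) = 8x8
Op 3 cut(7, 6): punch at orig (15,14); cuts so far [(15, 14)]; region rows[8,16) x cols[8,16) = 8x8
Unfold 1 (reflect across v@8): 2 holes -> [(15, 1), (15, 14)]
Unfold 2 (reflect across h@8): 4 holes -> [(0, 1), (0, 14), (15, 1), (15, 14)]
Holes: [(0, 1), (0, 14), (15, 1), (15, 14)]

Answer: no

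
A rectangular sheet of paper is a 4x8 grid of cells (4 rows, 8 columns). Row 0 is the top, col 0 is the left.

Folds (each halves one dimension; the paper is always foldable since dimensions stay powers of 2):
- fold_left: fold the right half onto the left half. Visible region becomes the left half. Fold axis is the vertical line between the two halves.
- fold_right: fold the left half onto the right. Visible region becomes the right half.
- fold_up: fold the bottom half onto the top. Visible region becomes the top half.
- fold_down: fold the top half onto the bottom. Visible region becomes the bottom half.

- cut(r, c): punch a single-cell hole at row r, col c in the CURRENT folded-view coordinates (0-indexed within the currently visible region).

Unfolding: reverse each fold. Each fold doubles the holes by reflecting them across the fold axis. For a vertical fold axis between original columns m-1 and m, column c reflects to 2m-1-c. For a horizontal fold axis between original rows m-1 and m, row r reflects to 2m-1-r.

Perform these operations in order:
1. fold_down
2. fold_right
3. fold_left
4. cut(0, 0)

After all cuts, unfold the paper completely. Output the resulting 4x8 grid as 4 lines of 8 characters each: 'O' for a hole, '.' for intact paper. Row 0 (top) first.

Answer: ........
O..OO..O
O..OO..O
........

Derivation:
Op 1 fold_down: fold axis h@2; visible region now rows[2,4) x cols[0,8) = 2x8
Op 2 fold_right: fold axis v@4; visible region now rows[2,4) x cols[4,8) = 2x4
Op 3 fold_left: fold axis v@6; visible region now rows[2,4) x cols[4,6) = 2x2
Op 4 cut(0, 0): punch at orig (2,4); cuts so far [(2, 4)]; region rows[2,4) x cols[4,6) = 2x2
Unfold 1 (reflect across v@6): 2 holes -> [(2, 4), (2, 7)]
Unfold 2 (reflect across v@4): 4 holes -> [(2, 0), (2, 3), (2, 4), (2, 7)]
Unfold 3 (reflect across h@2): 8 holes -> [(1, 0), (1, 3), (1, 4), (1, 7), (2, 0), (2, 3), (2, 4), (2, 7)]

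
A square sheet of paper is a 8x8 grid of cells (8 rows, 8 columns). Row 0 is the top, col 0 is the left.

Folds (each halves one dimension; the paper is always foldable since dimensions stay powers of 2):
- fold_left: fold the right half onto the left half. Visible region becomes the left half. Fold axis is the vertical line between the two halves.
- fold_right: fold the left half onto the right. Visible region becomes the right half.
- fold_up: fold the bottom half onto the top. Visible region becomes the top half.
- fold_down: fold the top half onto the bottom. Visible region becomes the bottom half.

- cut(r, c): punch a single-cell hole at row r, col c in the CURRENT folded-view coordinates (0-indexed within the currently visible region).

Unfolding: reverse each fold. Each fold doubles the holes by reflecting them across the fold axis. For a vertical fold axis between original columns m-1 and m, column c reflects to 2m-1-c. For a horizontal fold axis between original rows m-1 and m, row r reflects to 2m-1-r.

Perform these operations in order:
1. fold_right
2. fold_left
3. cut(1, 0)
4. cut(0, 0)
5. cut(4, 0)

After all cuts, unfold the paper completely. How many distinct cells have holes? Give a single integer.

Answer: 12

Derivation:
Op 1 fold_right: fold axis v@4; visible region now rows[0,8) x cols[4,8) = 8x4
Op 2 fold_left: fold axis v@6; visible region now rows[0,8) x cols[4,6) = 8x2
Op 3 cut(1, 0): punch at orig (1,4); cuts so far [(1, 4)]; region rows[0,8) x cols[4,6) = 8x2
Op 4 cut(0, 0): punch at orig (0,4); cuts so far [(0, 4), (1, 4)]; region rows[0,8) x cols[4,6) = 8x2
Op 5 cut(4, 0): punch at orig (4,4); cuts so far [(0, 4), (1, 4), (4, 4)]; region rows[0,8) x cols[4,6) = 8x2
Unfold 1 (reflect across v@6): 6 holes -> [(0, 4), (0, 7), (1, 4), (1, 7), (4, 4), (4, 7)]
Unfold 2 (reflect across v@4): 12 holes -> [(0, 0), (0, 3), (0, 4), (0, 7), (1, 0), (1, 3), (1, 4), (1, 7), (4, 0), (4, 3), (4, 4), (4, 7)]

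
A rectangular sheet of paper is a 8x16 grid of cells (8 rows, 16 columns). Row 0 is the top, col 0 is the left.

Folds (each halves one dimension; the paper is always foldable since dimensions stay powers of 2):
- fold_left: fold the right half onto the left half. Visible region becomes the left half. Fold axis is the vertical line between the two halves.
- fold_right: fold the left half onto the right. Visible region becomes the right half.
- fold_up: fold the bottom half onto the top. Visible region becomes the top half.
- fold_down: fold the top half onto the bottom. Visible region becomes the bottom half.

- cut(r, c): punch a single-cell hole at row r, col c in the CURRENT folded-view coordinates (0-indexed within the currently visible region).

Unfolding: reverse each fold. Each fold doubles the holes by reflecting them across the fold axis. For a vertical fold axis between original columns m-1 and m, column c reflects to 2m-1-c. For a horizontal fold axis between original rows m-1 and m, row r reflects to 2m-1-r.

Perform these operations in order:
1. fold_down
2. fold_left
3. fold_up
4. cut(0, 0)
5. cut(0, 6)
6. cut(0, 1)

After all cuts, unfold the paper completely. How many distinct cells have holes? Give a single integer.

Answer: 24

Derivation:
Op 1 fold_down: fold axis h@4; visible region now rows[4,8) x cols[0,16) = 4x16
Op 2 fold_left: fold axis v@8; visible region now rows[4,8) x cols[0,8) = 4x8
Op 3 fold_up: fold axis h@6; visible region now rows[4,6) x cols[0,8) = 2x8
Op 4 cut(0, 0): punch at orig (4,0); cuts so far [(4, 0)]; region rows[4,6) x cols[0,8) = 2x8
Op 5 cut(0, 6): punch at orig (4,6); cuts so far [(4, 0), (4, 6)]; region rows[4,6) x cols[0,8) = 2x8
Op 6 cut(0, 1): punch at orig (4,1); cuts so far [(4, 0), (4, 1), (4, 6)]; region rows[4,6) x cols[0,8) = 2x8
Unfold 1 (reflect across h@6): 6 holes -> [(4, 0), (4, 1), (4, 6), (7, 0), (7, 1), (7, 6)]
Unfold 2 (reflect across v@8): 12 holes -> [(4, 0), (4, 1), (4, 6), (4, 9), (4, 14), (4, 15), (7, 0), (7, 1), (7, 6), (7, 9), (7, 14), (7, 15)]
Unfold 3 (reflect across h@4): 24 holes -> [(0, 0), (0, 1), (0, 6), (0, 9), (0, 14), (0, 15), (3, 0), (3, 1), (3, 6), (3, 9), (3, 14), (3, 15), (4, 0), (4, 1), (4, 6), (4, 9), (4, 14), (4, 15), (7, 0), (7, 1), (7, 6), (7, 9), (7, 14), (7, 15)]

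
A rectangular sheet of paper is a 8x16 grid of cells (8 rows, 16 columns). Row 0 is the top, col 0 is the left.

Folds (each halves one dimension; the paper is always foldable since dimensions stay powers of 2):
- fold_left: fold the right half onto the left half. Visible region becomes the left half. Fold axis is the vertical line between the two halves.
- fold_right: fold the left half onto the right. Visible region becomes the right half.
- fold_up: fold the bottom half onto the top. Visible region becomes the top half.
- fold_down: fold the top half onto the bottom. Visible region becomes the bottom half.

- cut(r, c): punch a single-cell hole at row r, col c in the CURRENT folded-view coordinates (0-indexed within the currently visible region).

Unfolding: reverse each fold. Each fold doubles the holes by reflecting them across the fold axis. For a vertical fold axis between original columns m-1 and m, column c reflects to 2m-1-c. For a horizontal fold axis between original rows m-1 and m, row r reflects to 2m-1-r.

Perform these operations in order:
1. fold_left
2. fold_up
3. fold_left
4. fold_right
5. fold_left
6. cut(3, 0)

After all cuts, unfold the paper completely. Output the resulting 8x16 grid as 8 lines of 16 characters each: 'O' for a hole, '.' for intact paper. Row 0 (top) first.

Answer: ................
................
................
OOOOOOOOOOOOOOOO
OOOOOOOOOOOOOOOO
................
................
................

Derivation:
Op 1 fold_left: fold axis v@8; visible region now rows[0,8) x cols[0,8) = 8x8
Op 2 fold_up: fold axis h@4; visible region now rows[0,4) x cols[0,8) = 4x8
Op 3 fold_left: fold axis v@4; visible region now rows[0,4) x cols[0,4) = 4x4
Op 4 fold_right: fold axis v@2; visible region now rows[0,4) x cols[2,4) = 4x2
Op 5 fold_left: fold axis v@3; visible region now rows[0,4) x cols[2,3) = 4x1
Op 6 cut(3, 0): punch at orig (3,2); cuts so far [(3, 2)]; region rows[0,4) x cols[2,3) = 4x1
Unfold 1 (reflect across v@3): 2 holes -> [(3, 2), (3, 3)]
Unfold 2 (reflect across v@2): 4 holes -> [(3, 0), (3, 1), (3, 2), (3, 3)]
Unfold 3 (reflect across v@4): 8 holes -> [(3, 0), (3, 1), (3, 2), (3, 3), (3, 4), (3, 5), (3, 6), (3, 7)]
Unfold 4 (reflect across h@4): 16 holes -> [(3, 0), (3, 1), (3, 2), (3, 3), (3, 4), (3, 5), (3, 6), (3, 7), (4, 0), (4, 1), (4, 2), (4, 3), (4, 4), (4, 5), (4, 6), (4, 7)]
Unfold 5 (reflect across v@8): 32 holes -> [(3, 0), (3, 1), (3, 2), (3, 3), (3, 4), (3, 5), (3, 6), (3, 7), (3, 8), (3, 9), (3, 10), (3, 11), (3, 12), (3, 13), (3, 14), (3, 15), (4, 0), (4, 1), (4, 2), (4, 3), (4, 4), (4, 5), (4, 6), (4, 7), (4, 8), (4, 9), (4, 10), (4, 11), (4, 12), (4, 13), (4, 14), (4, 15)]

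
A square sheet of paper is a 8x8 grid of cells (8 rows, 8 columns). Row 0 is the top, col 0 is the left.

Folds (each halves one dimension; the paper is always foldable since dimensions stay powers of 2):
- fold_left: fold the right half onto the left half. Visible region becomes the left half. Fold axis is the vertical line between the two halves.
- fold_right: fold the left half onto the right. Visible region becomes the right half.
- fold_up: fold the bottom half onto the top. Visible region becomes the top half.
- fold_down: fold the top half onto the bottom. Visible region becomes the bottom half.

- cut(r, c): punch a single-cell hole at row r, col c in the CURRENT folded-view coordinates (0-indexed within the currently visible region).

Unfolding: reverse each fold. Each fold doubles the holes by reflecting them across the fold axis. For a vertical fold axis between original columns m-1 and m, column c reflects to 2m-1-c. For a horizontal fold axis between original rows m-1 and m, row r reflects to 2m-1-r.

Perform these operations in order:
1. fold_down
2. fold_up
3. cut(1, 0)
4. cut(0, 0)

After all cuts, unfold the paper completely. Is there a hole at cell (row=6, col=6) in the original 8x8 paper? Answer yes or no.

Op 1 fold_down: fold axis h@4; visible region now rows[4,8) x cols[0,8) = 4x8
Op 2 fold_up: fold axis h@6; visible region now rows[4,6) x cols[0,8) = 2x8
Op 3 cut(1, 0): punch at orig (5,0); cuts so far [(5, 0)]; region rows[4,6) x cols[0,8) = 2x8
Op 4 cut(0, 0): punch at orig (4,0); cuts so far [(4, 0), (5, 0)]; region rows[4,6) x cols[0,8) = 2x8
Unfold 1 (reflect across h@6): 4 holes -> [(4, 0), (5, 0), (6, 0), (7, 0)]
Unfold 2 (reflect across h@4): 8 holes -> [(0, 0), (1, 0), (2, 0), (3, 0), (4, 0), (5, 0), (6, 0), (7, 0)]
Holes: [(0, 0), (1, 0), (2, 0), (3, 0), (4, 0), (5, 0), (6, 0), (7, 0)]

Answer: no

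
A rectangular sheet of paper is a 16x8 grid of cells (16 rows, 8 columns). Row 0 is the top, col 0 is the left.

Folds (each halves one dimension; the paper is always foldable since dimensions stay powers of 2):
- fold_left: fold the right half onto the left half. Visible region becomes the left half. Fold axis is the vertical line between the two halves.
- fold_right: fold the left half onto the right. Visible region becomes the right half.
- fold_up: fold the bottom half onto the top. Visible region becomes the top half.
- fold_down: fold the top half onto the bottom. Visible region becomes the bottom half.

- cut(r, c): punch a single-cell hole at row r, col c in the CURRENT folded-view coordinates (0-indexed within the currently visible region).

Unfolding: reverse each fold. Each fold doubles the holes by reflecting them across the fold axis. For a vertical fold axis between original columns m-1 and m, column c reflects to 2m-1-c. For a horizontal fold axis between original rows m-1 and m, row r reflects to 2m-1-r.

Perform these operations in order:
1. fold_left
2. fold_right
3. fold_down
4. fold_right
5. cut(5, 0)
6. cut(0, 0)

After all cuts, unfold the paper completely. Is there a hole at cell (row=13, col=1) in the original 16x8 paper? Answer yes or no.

Op 1 fold_left: fold axis v@4; visible region now rows[0,16) x cols[0,4) = 16x4
Op 2 fold_right: fold axis v@2; visible region now rows[0,16) x cols[2,4) = 16x2
Op 3 fold_down: fold axis h@8; visible region now rows[8,16) x cols[2,4) = 8x2
Op 4 fold_right: fold axis v@3; visible region now rows[8,16) x cols[3,4) = 8x1
Op 5 cut(5, 0): punch at orig (13,3); cuts so far [(13, 3)]; region rows[8,16) x cols[3,4) = 8x1
Op 6 cut(0, 0): punch at orig (8,3); cuts so far [(8, 3), (13, 3)]; region rows[8,16) x cols[3,4) = 8x1
Unfold 1 (reflect across v@3): 4 holes -> [(8, 2), (8, 3), (13, 2), (13, 3)]
Unfold 2 (reflect across h@8): 8 holes -> [(2, 2), (2, 3), (7, 2), (7, 3), (8, 2), (8, 3), (13, 2), (13, 3)]
Unfold 3 (reflect across v@2): 16 holes -> [(2, 0), (2, 1), (2, 2), (2, 3), (7, 0), (7, 1), (7, 2), (7, 3), (8, 0), (8, 1), (8, 2), (8, 3), (13, 0), (13, 1), (13, 2), (13, 3)]
Unfold 4 (reflect across v@4): 32 holes -> [(2, 0), (2, 1), (2, 2), (2, 3), (2, 4), (2, 5), (2, 6), (2, 7), (7, 0), (7, 1), (7, 2), (7, 3), (7, 4), (7, 5), (7, 6), (7, 7), (8, 0), (8, 1), (8, 2), (8, 3), (8, 4), (8, 5), (8, 6), (8, 7), (13, 0), (13, 1), (13, 2), (13, 3), (13, 4), (13, 5), (13, 6), (13, 7)]
Holes: [(2, 0), (2, 1), (2, 2), (2, 3), (2, 4), (2, 5), (2, 6), (2, 7), (7, 0), (7, 1), (7, 2), (7, 3), (7, 4), (7, 5), (7, 6), (7, 7), (8, 0), (8, 1), (8, 2), (8, 3), (8, 4), (8, 5), (8, 6), (8, 7), (13, 0), (13, 1), (13, 2), (13, 3), (13, 4), (13, 5), (13, 6), (13, 7)]

Answer: yes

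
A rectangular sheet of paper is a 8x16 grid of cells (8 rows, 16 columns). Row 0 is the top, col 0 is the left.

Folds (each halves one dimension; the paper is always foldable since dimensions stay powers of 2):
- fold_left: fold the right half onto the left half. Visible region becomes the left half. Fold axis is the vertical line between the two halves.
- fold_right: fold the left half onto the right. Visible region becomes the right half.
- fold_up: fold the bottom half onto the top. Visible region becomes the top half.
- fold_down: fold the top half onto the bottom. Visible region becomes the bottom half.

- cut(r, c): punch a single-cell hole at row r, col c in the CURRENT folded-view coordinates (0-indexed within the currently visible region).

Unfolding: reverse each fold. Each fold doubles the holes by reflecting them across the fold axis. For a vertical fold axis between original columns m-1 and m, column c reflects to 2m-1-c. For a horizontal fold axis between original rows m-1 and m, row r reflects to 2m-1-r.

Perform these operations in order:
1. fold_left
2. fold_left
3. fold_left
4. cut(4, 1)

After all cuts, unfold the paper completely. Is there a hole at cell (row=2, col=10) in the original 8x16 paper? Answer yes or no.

Op 1 fold_left: fold axis v@8; visible region now rows[0,8) x cols[0,8) = 8x8
Op 2 fold_left: fold axis v@4; visible region now rows[0,8) x cols[0,4) = 8x4
Op 3 fold_left: fold axis v@2; visible region now rows[0,8) x cols[0,2) = 8x2
Op 4 cut(4, 1): punch at orig (4,1); cuts so far [(4, 1)]; region rows[0,8) x cols[0,2) = 8x2
Unfold 1 (reflect across v@2): 2 holes -> [(4, 1), (4, 2)]
Unfold 2 (reflect across v@4): 4 holes -> [(4, 1), (4, 2), (4, 5), (4, 6)]
Unfold 3 (reflect across v@8): 8 holes -> [(4, 1), (4, 2), (4, 5), (4, 6), (4, 9), (4, 10), (4, 13), (4, 14)]
Holes: [(4, 1), (4, 2), (4, 5), (4, 6), (4, 9), (4, 10), (4, 13), (4, 14)]

Answer: no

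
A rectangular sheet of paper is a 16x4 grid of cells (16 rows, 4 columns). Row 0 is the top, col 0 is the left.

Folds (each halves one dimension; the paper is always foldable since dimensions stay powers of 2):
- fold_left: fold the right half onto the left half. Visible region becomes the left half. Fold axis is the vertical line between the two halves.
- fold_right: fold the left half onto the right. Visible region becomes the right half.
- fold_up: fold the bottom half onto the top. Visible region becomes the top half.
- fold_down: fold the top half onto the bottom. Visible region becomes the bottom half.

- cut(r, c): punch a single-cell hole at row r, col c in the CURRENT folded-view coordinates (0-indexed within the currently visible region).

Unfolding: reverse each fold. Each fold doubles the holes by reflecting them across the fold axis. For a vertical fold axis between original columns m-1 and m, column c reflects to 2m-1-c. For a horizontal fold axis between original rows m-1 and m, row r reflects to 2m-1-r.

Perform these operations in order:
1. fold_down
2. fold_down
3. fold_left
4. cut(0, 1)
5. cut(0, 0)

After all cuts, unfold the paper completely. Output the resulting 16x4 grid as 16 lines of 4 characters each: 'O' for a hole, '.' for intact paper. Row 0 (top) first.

Op 1 fold_down: fold axis h@8; visible region now rows[8,16) x cols[0,4) = 8x4
Op 2 fold_down: fold axis h@12; visible region now rows[12,16) x cols[0,4) = 4x4
Op 3 fold_left: fold axis v@2; visible region now rows[12,16) x cols[0,2) = 4x2
Op 4 cut(0, 1): punch at orig (12,1); cuts so far [(12, 1)]; region rows[12,16) x cols[0,2) = 4x2
Op 5 cut(0, 0): punch at orig (12,0); cuts so far [(12, 0), (12, 1)]; region rows[12,16) x cols[0,2) = 4x2
Unfold 1 (reflect across v@2): 4 holes -> [(12, 0), (12, 1), (12, 2), (12, 3)]
Unfold 2 (reflect across h@12): 8 holes -> [(11, 0), (11, 1), (11, 2), (11, 3), (12, 0), (12, 1), (12, 2), (12, 3)]
Unfold 3 (reflect across h@8): 16 holes -> [(3, 0), (3, 1), (3, 2), (3, 3), (4, 0), (4, 1), (4, 2), (4, 3), (11, 0), (11, 1), (11, 2), (11, 3), (12, 0), (12, 1), (12, 2), (12, 3)]

Answer: ....
....
....
OOOO
OOOO
....
....
....
....
....
....
OOOO
OOOO
....
....
....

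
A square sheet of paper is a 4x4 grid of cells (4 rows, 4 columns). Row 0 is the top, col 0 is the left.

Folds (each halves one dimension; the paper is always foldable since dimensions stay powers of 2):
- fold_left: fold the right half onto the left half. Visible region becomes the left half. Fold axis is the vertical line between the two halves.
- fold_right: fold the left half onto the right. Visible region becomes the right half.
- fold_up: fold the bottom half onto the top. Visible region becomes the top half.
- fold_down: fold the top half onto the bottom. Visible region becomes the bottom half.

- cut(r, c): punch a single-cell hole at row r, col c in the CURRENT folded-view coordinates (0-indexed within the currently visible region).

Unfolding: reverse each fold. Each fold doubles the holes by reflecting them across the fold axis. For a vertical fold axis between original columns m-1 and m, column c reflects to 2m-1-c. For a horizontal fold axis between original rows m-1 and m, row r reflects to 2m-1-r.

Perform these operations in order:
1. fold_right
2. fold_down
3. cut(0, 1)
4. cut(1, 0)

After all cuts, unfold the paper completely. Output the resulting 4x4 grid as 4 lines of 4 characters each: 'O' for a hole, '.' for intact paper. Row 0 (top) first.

Answer: .OO.
O..O
O..O
.OO.

Derivation:
Op 1 fold_right: fold axis v@2; visible region now rows[0,4) x cols[2,4) = 4x2
Op 2 fold_down: fold axis h@2; visible region now rows[2,4) x cols[2,4) = 2x2
Op 3 cut(0, 1): punch at orig (2,3); cuts so far [(2, 3)]; region rows[2,4) x cols[2,4) = 2x2
Op 4 cut(1, 0): punch at orig (3,2); cuts so far [(2, 3), (3, 2)]; region rows[2,4) x cols[2,4) = 2x2
Unfold 1 (reflect across h@2): 4 holes -> [(0, 2), (1, 3), (2, 3), (3, 2)]
Unfold 2 (reflect across v@2): 8 holes -> [(0, 1), (0, 2), (1, 0), (1, 3), (2, 0), (2, 3), (3, 1), (3, 2)]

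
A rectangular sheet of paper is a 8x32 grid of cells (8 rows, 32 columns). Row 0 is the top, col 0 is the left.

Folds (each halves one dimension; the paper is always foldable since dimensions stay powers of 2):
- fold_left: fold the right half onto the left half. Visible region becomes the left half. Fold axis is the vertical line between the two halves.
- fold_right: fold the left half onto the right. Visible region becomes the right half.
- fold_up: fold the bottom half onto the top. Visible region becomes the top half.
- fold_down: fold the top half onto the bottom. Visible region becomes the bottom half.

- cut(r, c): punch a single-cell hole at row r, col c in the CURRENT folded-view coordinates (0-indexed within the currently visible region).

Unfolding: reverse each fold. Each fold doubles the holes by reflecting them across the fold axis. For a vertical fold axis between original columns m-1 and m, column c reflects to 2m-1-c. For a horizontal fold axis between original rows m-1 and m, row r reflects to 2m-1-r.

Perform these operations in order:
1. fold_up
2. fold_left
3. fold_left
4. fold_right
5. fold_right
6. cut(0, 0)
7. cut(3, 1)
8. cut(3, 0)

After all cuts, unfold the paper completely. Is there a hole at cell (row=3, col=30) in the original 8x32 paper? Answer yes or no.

Answer: yes

Derivation:
Op 1 fold_up: fold axis h@4; visible region now rows[0,4) x cols[0,32) = 4x32
Op 2 fold_left: fold axis v@16; visible region now rows[0,4) x cols[0,16) = 4x16
Op 3 fold_left: fold axis v@8; visible region now rows[0,4) x cols[0,8) = 4x8
Op 4 fold_right: fold axis v@4; visible region now rows[0,4) x cols[4,8) = 4x4
Op 5 fold_right: fold axis v@6; visible region now rows[0,4) x cols[6,8) = 4x2
Op 6 cut(0, 0): punch at orig (0,6); cuts so far [(0, 6)]; region rows[0,4) x cols[6,8) = 4x2
Op 7 cut(3, 1): punch at orig (3,7); cuts so far [(0, 6), (3, 7)]; region rows[0,4) x cols[6,8) = 4x2
Op 8 cut(3, 0): punch at orig (3,6); cuts so far [(0, 6), (3, 6), (3, 7)]; region rows[0,4) x cols[6,8) = 4x2
Unfold 1 (reflect across v@6): 6 holes -> [(0, 5), (0, 6), (3, 4), (3, 5), (3, 6), (3, 7)]
Unfold 2 (reflect across v@4): 12 holes -> [(0, 1), (0, 2), (0, 5), (0, 6), (3, 0), (3, 1), (3, 2), (3, 3), (3, 4), (3, 5), (3, 6), (3, 7)]
Unfold 3 (reflect across v@8): 24 holes -> [(0, 1), (0, 2), (0, 5), (0, 6), (0, 9), (0, 10), (0, 13), (0, 14), (3, 0), (3, 1), (3, 2), (3, 3), (3, 4), (3, 5), (3, 6), (3, 7), (3, 8), (3, 9), (3, 10), (3, 11), (3, 12), (3, 13), (3, 14), (3, 15)]
Unfold 4 (reflect across v@16): 48 holes -> [(0, 1), (0, 2), (0, 5), (0, 6), (0, 9), (0, 10), (0, 13), (0, 14), (0, 17), (0, 18), (0, 21), (0, 22), (0, 25), (0, 26), (0, 29), (0, 30), (3, 0), (3, 1), (3, 2), (3, 3), (3, 4), (3, 5), (3, 6), (3, 7), (3, 8), (3, 9), (3, 10), (3, 11), (3, 12), (3, 13), (3, 14), (3, 15), (3, 16), (3, 17), (3, 18), (3, 19), (3, 20), (3, 21), (3, 22), (3, 23), (3, 24), (3, 25), (3, 26), (3, 27), (3, 28), (3, 29), (3, 30), (3, 31)]
Unfold 5 (reflect across h@4): 96 holes -> [(0, 1), (0, 2), (0, 5), (0, 6), (0, 9), (0, 10), (0, 13), (0, 14), (0, 17), (0, 18), (0, 21), (0, 22), (0, 25), (0, 26), (0, 29), (0, 30), (3, 0), (3, 1), (3, 2), (3, 3), (3, 4), (3, 5), (3, 6), (3, 7), (3, 8), (3, 9), (3, 10), (3, 11), (3, 12), (3, 13), (3, 14), (3, 15), (3, 16), (3, 17), (3, 18), (3, 19), (3, 20), (3, 21), (3, 22), (3, 23), (3, 24), (3, 25), (3, 26), (3, 27), (3, 28), (3, 29), (3, 30), (3, 31), (4, 0), (4, 1), (4, 2), (4, 3), (4, 4), (4, 5), (4, 6), (4, 7), (4, 8), (4, 9), (4, 10), (4, 11), (4, 12), (4, 13), (4, 14), (4, 15), (4, 16), (4, 17), (4, 18), (4, 19), (4, 20), (4, 21), (4, 22), (4, 23), (4, 24), (4, 25), (4, 26), (4, 27), (4, 28), (4, 29), (4, 30), (4, 31), (7, 1), (7, 2), (7, 5), (7, 6), (7, 9), (7, 10), (7, 13), (7, 14), (7, 17), (7, 18), (7, 21), (7, 22), (7, 25), (7, 26), (7, 29), (7, 30)]
Holes: [(0, 1), (0, 2), (0, 5), (0, 6), (0, 9), (0, 10), (0, 13), (0, 14), (0, 17), (0, 18), (0, 21), (0, 22), (0, 25), (0, 26), (0, 29), (0, 30), (3, 0), (3, 1), (3, 2), (3, 3), (3, 4), (3, 5), (3, 6), (3, 7), (3, 8), (3, 9), (3, 10), (3, 11), (3, 12), (3, 13), (3, 14), (3, 15), (3, 16), (3, 17), (3, 18), (3, 19), (3, 20), (3, 21), (3, 22), (3, 23), (3, 24), (3, 25), (3, 26), (3, 27), (3, 28), (3, 29), (3, 30), (3, 31), (4, 0), (4, 1), (4, 2), (4, 3), (4, 4), (4, 5), (4, 6), (4, 7), (4, 8), (4, 9), (4, 10), (4, 11), (4, 12), (4, 13), (4, 14), (4, 15), (4, 16), (4, 17), (4, 18), (4, 19), (4, 20), (4, 21), (4, 22), (4, 23), (4, 24), (4, 25), (4, 26), (4, 27), (4, 28), (4, 29), (4, 30), (4, 31), (7, 1), (7, 2), (7, 5), (7, 6), (7, 9), (7, 10), (7, 13), (7, 14), (7, 17), (7, 18), (7, 21), (7, 22), (7, 25), (7, 26), (7, 29), (7, 30)]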